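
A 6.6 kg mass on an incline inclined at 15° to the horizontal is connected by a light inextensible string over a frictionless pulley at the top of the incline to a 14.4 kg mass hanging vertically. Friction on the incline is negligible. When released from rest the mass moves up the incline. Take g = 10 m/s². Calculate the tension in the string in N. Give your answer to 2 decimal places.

56.97 N

For the mass on the incline: the weight component along the slope is m₁g sin 15° = 6.6 × 10 × 0.2588 = 17.081 N and the normal force is N = m₁g cos 15° = 63.751 N.
Newton's second law for the mass (up-slope positive): T − 17.081 = 6.6 a. For the hanging mass (downward positive): 14.4 × 10 − T = 14.4 a.
Adding the two equations eliminates T: 126.919 = 21 a, so a = 6.0438 m/s².
Then from the hanging mass's equation, T = 14.4 × (10 − 6.0438) = 56.969 N.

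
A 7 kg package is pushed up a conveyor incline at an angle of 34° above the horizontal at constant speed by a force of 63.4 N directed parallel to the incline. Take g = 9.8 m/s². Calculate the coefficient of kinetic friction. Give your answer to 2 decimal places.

0.44

At constant speed ΣF = 0 along the incline. The applied 63.4 N acts up the slope; the weight component mg sin 34° = 38.361 N and kinetic friction μN both act down the slope.
So 63.4 = 38.361 + μ × 56.872, giving μ = (63.4 − 38.361) / 56.872 = 0.4403.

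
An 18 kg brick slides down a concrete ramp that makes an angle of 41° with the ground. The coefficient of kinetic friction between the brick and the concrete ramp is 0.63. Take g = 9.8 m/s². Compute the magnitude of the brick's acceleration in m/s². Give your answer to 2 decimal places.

1.77 m/s²

Resolving the weight along the incline: the component pulling the brick down the slope is mg sin 41° = 18 × 9.8 × 0.6561 = 115.736 N, and the normal force is N = mg cos 41° = 18 × 9.8 × 0.7547 = 133.129 N.
Kinetic friction acts up the slope with magnitude f = μN = 0.63 × 133.129 = 83.871 N.
Net force along the incline is 115.736 − 83.871 = 31.865 N, so a = 31.865 / 18 = 1.7703 m/s².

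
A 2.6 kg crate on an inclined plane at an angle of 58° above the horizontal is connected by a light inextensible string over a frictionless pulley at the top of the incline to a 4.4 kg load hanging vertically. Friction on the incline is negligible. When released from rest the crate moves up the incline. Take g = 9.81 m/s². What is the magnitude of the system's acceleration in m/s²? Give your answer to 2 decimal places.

For the crate on the incline: the weight component along the slope is m₁g sin 58° = 2.6 × 9.81 × 0.8480 = 21.629 N and the normal force is N = m₁g cos 58° = 13.516 N.
Newton's second law for the crate (up-slope positive): T − 21.629 = 2.6 a. For the hanging load (downward positive): 4.4 × 9.81 − T = 4.4 a.
Adding the two equations eliminates T: 21.535 = 7 a, so a = 3.0764 m/s².

3.08 m/s²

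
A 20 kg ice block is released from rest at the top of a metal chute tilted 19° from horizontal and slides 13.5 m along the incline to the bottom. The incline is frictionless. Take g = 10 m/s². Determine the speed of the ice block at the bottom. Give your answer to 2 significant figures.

9.4 m/s

The weight component along the incline is mg sin 19° = 65.114 N and the normal force is N = mg cos 19° = 189.104 N.
With no friction, a = g sin 19° = 3.2557 m/s².
Starting from rest over a distance of 13.5 m, v² = 2aL = 2 × 3.2557 × 13.5 = 87.9039, so v = 9.3757 m/s.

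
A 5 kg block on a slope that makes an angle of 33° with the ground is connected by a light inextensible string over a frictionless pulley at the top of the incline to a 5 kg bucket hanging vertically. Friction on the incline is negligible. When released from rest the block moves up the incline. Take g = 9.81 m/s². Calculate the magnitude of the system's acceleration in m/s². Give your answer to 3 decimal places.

For the block on the incline: the weight component along the slope is m₁g sin 33° = 5 × 9.81 × 0.5446 = 26.713 N and the normal force is N = m₁g cos 33° = 41.137 N.
Newton's second law for the block (up-slope positive): T − 26.713 = 5 a. For the hanging bucket (downward positive): 5 × 9.81 − T = 5 a.
Adding the two equations eliminates T: 22.337 = 10 a, so a = 2.2337 m/s².

2.234 m/s²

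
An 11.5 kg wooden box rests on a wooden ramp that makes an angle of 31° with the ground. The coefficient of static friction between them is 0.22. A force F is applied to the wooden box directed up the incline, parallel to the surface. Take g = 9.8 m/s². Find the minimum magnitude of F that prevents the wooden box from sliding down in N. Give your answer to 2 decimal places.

36.79 N

The normal force is N = mg cos 31° = 96.603 N. With F at its minimum the wooden box is on the verge of sliding down, so static friction is at its maximum μ_s N = 0.22 × 96.603 = 21.253 N and acts up the slope.
Equilibrium along the incline: F + μ_s N = mg sin 31°, so F = 58.045 − 21.253 = 36.792 N.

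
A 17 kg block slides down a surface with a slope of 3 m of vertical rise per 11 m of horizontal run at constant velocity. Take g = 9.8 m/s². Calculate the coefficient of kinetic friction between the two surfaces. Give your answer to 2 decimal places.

0.27

At constant velocity the net force along the incline is zero: mg sin 15.26° = μ mg cos 15.26°.
So μ = tan 15.26° = 0.2631 / 0.9648 = 0.2727.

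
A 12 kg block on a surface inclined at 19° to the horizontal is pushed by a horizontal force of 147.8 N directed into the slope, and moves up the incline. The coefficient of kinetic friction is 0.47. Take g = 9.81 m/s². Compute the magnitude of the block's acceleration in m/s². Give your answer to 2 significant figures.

2.2 m/s²

The horizontal push has components F cos 19° = 147.8 × 0.9455 = 139.745 N up the incline and F sin 19° = 147.8 × 0.3256 = 48.124 N pressing into the surface.
The normal force is therefore N = mg cos 19° + F sin 19° = 111.304 + 48.124 = 159.428 N, and kinetic friction down the slope is μN = 0.47 × 159.428 = 74.931 N.
Along the incline: F cos 19° − mg sin 19° − μN = ma, so 139.745 − 38.330 − 74.931 = 12 a, giving a = 2.2070 m/s².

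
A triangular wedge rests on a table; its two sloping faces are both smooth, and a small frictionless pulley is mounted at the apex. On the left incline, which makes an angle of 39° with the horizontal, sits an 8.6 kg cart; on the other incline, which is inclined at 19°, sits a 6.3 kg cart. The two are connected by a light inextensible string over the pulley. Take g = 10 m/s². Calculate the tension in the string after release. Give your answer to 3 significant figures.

Resolve each weight along its own incline: the 8.6 kg mass has component 8.6 × 10 × sin 39° = 54.122 N down its slope, and the 6.3 kg mass has 6.3 × 10 × sin 19° = 20.511 N down its slope.
The 8.6 kg side's 54.122 N exceeds the other side's 20.511 N, so that mass slides down and the 6.3 kg mass slides up. Taking that direction as positive, Newton's second law for the whole system gives 54.122 − 20.511 = (8.6 + 6.3) a, so a = 33.611 / 14.9 = 2.2558 m/s².
For the 6.3 kg mass (up-slope positive): T − 20.511 = 6.3 × 2.2558, so T = 34.723 N.

34.7 N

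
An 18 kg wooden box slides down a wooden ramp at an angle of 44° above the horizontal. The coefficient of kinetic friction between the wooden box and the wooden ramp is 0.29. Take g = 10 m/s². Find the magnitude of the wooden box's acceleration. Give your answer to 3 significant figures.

4.86 m/s²

Resolving the weight along the incline: the component pulling the wooden box down the slope is mg sin 44° = 18 × 10 × 0.6947 = 125.046 N, and the normal force is N = mg cos 44° = 18 × 10 × 0.7193 = 129.474 N.
Kinetic friction acts up the slope with magnitude f = μN = 0.29 × 129.474 = 37.547 N.
Net force along the incline is 125.046 − 37.547 = 87.499 N, so a = 87.499 / 18 = 4.8611 m/s².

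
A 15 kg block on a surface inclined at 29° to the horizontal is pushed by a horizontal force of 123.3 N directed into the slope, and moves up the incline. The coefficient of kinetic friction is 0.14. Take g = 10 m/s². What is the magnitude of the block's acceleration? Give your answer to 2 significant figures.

The horizontal push has components F cos 29° = 123.3 × 0.8746 = 107.838 N up the incline and F sin 29° = 123.3 × 0.4848 = 59.776 N pressing into the surface.
The normal force is therefore N = mg cos 29° + F sin 29° = 131.190 + 59.776 = 190.966 N, and kinetic friction down the slope is μN = 0.14 × 190.966 = 26.735 N.
Along the incline: F cos 29° − mg sin 29° − μN = ma, so 107.838 − 72.720 − 26.735 = 15 a, giving a = 0.5589 m/s².

0.56 m/s²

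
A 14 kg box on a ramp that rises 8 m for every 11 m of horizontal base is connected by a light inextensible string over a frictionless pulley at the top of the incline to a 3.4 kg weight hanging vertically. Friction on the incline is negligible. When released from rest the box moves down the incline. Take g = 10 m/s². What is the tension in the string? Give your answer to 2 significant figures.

43 N

For the box on the incline: the weight component along the slope is m₁g sin 36.03° = 14 × 10 × 0.5882 = 82.348 N and the normal force is N = m₁g cos 36.03° = 113.223 N.
Newton's second law for the box (down-slope positive): 82.348 − T = 14 a. For the hanging weight (upward positive): T − 3.4 × 10 = 3.4 a.
Adding the two equations eliminates T: 48.348 = 17.4 a, so a = 2.7786 m/s².
Then from the hanging weight's equation, T = 3.4 × (10 + 2.7786) = 43.447 N.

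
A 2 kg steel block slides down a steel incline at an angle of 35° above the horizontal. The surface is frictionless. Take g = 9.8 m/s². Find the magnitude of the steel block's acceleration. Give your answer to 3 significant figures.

5.62 m/s²

Resolving the weight along the incline: the component pulling the steel block down the slope is mg sin 35° = 2 × 9.8 × 0.5736 = 11.243 N, and the normal force is N = mg cos 35° = 2 × 9.8 × 0.8192 = 16.056 N.
With no friction the net force along the incline is 11.243 N, so a = g sin 35° = 11.243 / 2 = 5.6215 m/s².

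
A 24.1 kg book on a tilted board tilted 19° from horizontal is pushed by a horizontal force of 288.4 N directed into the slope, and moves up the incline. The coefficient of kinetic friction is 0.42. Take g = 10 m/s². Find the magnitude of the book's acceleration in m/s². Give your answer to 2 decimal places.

2.45 m/s²

The horizontal push has components F cos 19° = 288.4 × 0.9455 = 272.682 N up the incline and F sin 19° = 288.4 × 0.3256 = 93.903 N pressing into the surface.
The normal force is therefore N = mg cos 19° + F sin 19° = 227.865 + 93.903 = 321.768 N, and kinetic friction down the slope is μN = 0.42 × 321.768 = 135.143 N.
Along the incline: F cos 19° − mg sin 19° − μN = ma, so 272.682 − 78.470 − 135.143 = 24.1 a, giving a = 2.4510 m/s².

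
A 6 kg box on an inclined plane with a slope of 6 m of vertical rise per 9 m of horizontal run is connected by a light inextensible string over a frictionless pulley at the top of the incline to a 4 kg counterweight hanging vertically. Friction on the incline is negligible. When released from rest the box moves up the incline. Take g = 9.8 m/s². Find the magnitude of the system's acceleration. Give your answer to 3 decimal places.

0.658 m/s²

For the box on the incline: the weight component along the slope is m₁g sin 33.69° = 6 × 9.8 × 0.5547 = 32.616 N and the normal force is N = m₁g cos 33.69° = 48.925 N.
Newton's second law for the box (up-slope positive): T − 32.616 = 6 a. For the hanging counterweight (downward positive): 4 × 9.8 − T = 4 a.
Adding the two equations eliminates T: 6.584 = 10 a, so a = 0.6584 m/s².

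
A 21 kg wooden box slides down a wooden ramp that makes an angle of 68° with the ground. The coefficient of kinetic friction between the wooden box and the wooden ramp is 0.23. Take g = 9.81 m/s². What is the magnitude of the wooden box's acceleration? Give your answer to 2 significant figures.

8.3 m/s²

Resolving the weight along the incline: the component pulling the wooden box down the slope is mg sin 68° = 21 × 9.81 × 0.9272 = 191.012 N, and the normal force is N = mg cos 68° = 21 × 9.81 × 0.3746 = 77.171 N.
Kinetic friction acts up the slope with magnitude f = μN = 0.23 × 77.171 = 17.749 N.
Net force along the incline is 191.012 − 17.749 = 173.263 N, so a = 173.263 / 21 = 8.2506 m/s².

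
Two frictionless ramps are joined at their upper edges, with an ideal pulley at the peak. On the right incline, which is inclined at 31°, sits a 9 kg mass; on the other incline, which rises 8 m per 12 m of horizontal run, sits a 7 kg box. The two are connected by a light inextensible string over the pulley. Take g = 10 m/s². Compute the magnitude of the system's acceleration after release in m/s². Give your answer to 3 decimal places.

0.470 m/s²

Resolve each weight along its own incline: the 9 kg mass has component 9 × 10 × sin 31° = 46.353 N down its slope, and the 7 kg mass has 7 × 10 × sin 33.69° = 38.829 N down its slope.
The 9 kg side's 46.353 N exceeds the other side's 38.829 N, so that mass slides down and the 7 kg mass slides up. Taking that direction as positive, Newton's second law for the whole system gives 46.353 − 38.829 = (9 + 7) a, so a = 7.524 / 16 = 0.4703 m/s².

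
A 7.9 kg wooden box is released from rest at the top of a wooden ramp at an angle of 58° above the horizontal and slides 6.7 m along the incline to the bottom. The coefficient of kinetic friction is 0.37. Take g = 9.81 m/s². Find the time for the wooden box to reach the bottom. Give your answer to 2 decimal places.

The weight component along the incline is mg sin 58° = 65.723 N and the normal force is N = mg cos 58° = 41.068 N.
Friction up the slope is f = μN = 0.37 × 41.068 = 15.195 N, so the net downslope force is 65.723 − 15.195 = 50.528 N and a = 50.528 / 7.9 = 6.3959 m/s².
Starting from rest, L = ½at², so t = √(2L/a) = √(2 × 6.7 / 6.3959) = 1.4474 s.

1.45 s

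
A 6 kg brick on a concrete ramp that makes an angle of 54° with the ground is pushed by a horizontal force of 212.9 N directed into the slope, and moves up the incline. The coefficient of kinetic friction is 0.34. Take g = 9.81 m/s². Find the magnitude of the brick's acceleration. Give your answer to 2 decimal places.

1.20 m/s²

The horizontal push has components F cos 54° = 212.9 × 0.5878 = 125.143 N up the incline and F sin 54° = 212.9 × 0.8090 = 172.236 N pressing into the surface.
The normal force is therefore N = mg cos 54° + F sin 54° = 34.598 + 172.236 = 206.834 N, and kinetic friction down the slope is μN = 0.34 × 206.834 = 70.324 N.
Along the incline: F cos 54° − mg sin 54° − μN = ma, so 125.143 − 47.618 − 70.324 = 6 a, giving a = 1.2002 m/s².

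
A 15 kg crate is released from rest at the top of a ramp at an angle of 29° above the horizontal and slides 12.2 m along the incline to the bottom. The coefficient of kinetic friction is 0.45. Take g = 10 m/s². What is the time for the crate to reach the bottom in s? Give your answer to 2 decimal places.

The weight component along the incline is mg sin 29° = 72.721 N and the normal force is N = mg cos 29° = 131.193 N.
Friction up the slope is f = μN = 0.45 × 131.193 = 59.037 N, so the net downslope force is 72.721 − 59.037 = 13.684 N and a = 13.684 / 15 = 0.9123 m/s².
Starting from rest, L = ½at², so t = √(2L/a) = √(2 × 12.2 / 0.9123) = 5.1716 s.

5.17 s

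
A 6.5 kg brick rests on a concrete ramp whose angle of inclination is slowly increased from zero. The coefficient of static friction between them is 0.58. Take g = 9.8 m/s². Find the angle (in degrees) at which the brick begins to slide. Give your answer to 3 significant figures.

30.1°

At the threshold of sliding, static friction is at its maximum μ_s N and exactly balances the weight component along the incline: mg sin θ = μ_s mg cos θ.
Hence tan θ = μ_s = 0.58, so θ = arctan(0.58) = 30.1137°.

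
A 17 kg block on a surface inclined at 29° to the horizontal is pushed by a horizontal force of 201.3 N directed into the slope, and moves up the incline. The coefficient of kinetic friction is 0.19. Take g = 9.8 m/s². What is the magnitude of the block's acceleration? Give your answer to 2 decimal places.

The horizontal push has components F cos 29° = 201.3 × 0.8746 = 176.057 N up the incline and F sin 29° = 201.3 × 0.4848 = 97.590 N pressing into the surface.
The normal force is therefore N = mg cos 29° + F sin 29° = 145.708 + 97.590 = 243.298 N, and kinetic friction down the slope is μN = 0.19 × 243.298 = 46.227 N.
Along the incline: F cos 29° − mg sin 29° − μN = ma, so 176.057 − 80.768 − 46.227 = 17 a, giving a = 2.8860 m/s².

2.89 m/s²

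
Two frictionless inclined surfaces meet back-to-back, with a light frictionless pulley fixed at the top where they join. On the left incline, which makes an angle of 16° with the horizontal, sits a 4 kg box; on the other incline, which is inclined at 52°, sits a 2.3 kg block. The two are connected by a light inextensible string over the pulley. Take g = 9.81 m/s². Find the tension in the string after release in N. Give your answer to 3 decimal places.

Resolve each weight along its own incline: the 4 kg mass has component 4 × 9.81 × sin 16° = 10.816 N down its slope, and the 2.3 kg mass has 2.3 × 9.81 × sin 52° = 17.780 N down its slope.
The 2.3 kg side's 17.780 N exceeds the other side's 10.816 N, so that mass slides down and the 4 kg mass slides up. Taking that direction as positive, Newton's second law for the whole system gives 17.780 − 10.816 = (4 + 2.3) a, so a = 6.964 / 6.3 = 1.1054 m/s².
For the 4 kg mass (up-slope positive): T − 10.816 = 4 × 1.1054, so T = 15.238 N.

15.238 N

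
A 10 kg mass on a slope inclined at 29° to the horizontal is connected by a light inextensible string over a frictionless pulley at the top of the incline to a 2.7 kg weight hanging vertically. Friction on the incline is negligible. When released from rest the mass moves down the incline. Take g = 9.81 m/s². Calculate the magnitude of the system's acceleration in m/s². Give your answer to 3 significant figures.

For the mass on the incline: the weight component along the slope is m₁g sin 29° = 10 × 9.81 × 0.4848 = 47.559 N and the normal force is N = m₁g cos 29° = 85.800 N.
Newton's second law for the mass (down-slope positive): 47.559 − T = 10 a. For the hanging weight (upward positive): T − 2.7 × 9.81 = 2.7 a.
Adding the two equations eliminates T: 21.072 = 12.7 a, so a = 1.6592 m/s².

1.66 m/s²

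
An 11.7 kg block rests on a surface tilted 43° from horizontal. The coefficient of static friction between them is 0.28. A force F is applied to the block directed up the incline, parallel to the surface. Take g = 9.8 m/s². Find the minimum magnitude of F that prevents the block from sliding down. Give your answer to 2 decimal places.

The normal force is N = mg cos 43° = 83.857 N. With F at its minimum the block is on the verge of sliding down, so static friction is at its maximum μ_s N = 0.28 × 83.857 = 23.480 N and acts up the slope.
Equilibrium along the incline: F + μ_s N = mg sin 43°, so F = 78.198 − 23.480 = 54.718 N.

54.72 N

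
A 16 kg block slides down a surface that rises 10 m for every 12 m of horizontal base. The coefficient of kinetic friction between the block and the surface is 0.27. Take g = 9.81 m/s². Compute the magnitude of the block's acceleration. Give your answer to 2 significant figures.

Resolving the weight along the incline: the component pulling the block down the slope is mg sin 39.81° = 16 × 9.81 × 0.6402 = 100.486 N, and the normal force is N = mg cos 39.81° = 16 × 9.81 × 0.7682 = 120.577 N.
Kinetic friction acts up the slope with magnitude f = μN = 0.27 × 120.577 = 32.556 N.
Net force along the incline is 100.486 − 32.556 = 67.930 N, so a = 67.930 / 16 = 4.2456 m/s².

4.2 m/s²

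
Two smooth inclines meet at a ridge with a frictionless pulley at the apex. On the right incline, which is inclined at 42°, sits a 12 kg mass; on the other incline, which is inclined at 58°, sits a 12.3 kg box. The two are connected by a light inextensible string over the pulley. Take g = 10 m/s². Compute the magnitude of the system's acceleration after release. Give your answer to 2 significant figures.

Resolve each weight along its own incline: the 12 kg mass has component 12 × 10 × sin 42° = 80.296 N down its slope, and the 12.3 kg mass has 12.3 × 10 × sin 58° = 104.310 N down its slope.
The 12.3 kg side's 104.310 N exceeds the other side's 80.296 N, so that mass slides down and the 12 kg mass slides up. Taking that direction as positive, Newton's second law for the whole system gives 104.310 − 80.296 = (12 + 12.3) a, so a = 24.014 / 24.3 = 0.9882 m/s².

0.99 m/s²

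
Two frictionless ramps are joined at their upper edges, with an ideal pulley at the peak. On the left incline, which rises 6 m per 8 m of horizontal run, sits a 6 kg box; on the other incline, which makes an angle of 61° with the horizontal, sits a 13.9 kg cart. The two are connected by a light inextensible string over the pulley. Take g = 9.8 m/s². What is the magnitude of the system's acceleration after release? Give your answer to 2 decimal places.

4.21 m/s²

Resolve each weight along its own incline: the 6 kg mass has component 6 × 9.8 × sin 36.87° = 35.280 N down its slope, and the 13.9 kg mass has 13.9 × 9.8 × sin 61° = 119.141 N down its slope.
The 13.9 kg side's 119.141 N exceeds the other side's 35.280 N, so that mass slides down and the 6 kg mass slides up. Taking that direction as positive, Newton's second law for the whole system gives 119.141 − 35.280 = (6 + 13.9) a, so a = 83.861 / 19.9 = 4.2141 m/s².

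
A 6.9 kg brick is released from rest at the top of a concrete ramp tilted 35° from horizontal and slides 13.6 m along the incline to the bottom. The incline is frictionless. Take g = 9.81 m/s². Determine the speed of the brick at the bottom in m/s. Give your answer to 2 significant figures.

The weight component along the incline is mg sin 35° = 38.825 N and the normal force is N = mg cos 35° = 55.448 N.
With no friction, a = g sin 35° = 5.6268 m/s².
Starting from rest over a distance of 13.6 m, v² = 2aL = 2 × 5.6268 × 13.6 = 153.0490, so v = 12.3713 m/s.

12 m/s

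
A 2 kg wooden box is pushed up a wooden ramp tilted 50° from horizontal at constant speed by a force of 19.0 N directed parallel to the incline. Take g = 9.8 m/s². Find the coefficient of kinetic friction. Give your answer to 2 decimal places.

0.32

At constant speed ΣF = 0 along the incline. The applied 19.0 N acts up the slope; the weight component mg sin 50° = 15.014 N and kinetic friction μN both act down the slope.
So 19.0 = 15.014 + μ × 12.599, giving μ = (19.0 − 15.014) / 12.599 = 0.3164.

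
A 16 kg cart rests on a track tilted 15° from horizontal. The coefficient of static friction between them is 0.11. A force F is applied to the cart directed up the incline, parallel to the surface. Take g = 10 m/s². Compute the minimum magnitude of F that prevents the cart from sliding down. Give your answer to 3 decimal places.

The normal force is N = mg cos 15° = 154.548 N. With F at its minimum the cart is on the verge of sliding down, so static friction is at its maximum μ_s N = 0.11 × 154.548 = 17.000 N and acts up the slope.
Equilibrium along the incline: F + μ_s N = mg sin 15°, so F = 41.411 − 17.000 = 24.411 N.

24.411 N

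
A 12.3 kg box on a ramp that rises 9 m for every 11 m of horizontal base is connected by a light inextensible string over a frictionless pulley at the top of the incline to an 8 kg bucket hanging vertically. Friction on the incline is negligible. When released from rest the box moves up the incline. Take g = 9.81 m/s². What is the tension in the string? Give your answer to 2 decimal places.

77.66 N

For the box on the incline: the weight component along the slope is m₁g sin 39.29° = 12.3 × 9.81 × 0.6332 = 76.404 N and the normal force is N = m₁g cos 39.29° = 93.388 N.
Newton's second law for the box (up-slope positive): T − 76.404 = 12.3 a. For the hanging bucket (downward positive): 8 × 9.81 − T = 8 a.
Adding the two equations eliminates T: 2.076 = 20.3 a, so a = 0.1023 m/s².
Then from the hanging bucket's equation, T = 8 × (9.81 − 0.1023) = 77.662 N.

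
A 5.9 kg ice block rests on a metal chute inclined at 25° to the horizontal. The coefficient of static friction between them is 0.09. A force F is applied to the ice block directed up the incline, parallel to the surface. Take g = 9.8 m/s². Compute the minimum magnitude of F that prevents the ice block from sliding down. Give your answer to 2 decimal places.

19.72 N

The normal force is N = mg cos 25° = 52.403 N. With F at its minimum the ice block is on the verge of sliding down, so static friction is at its maximum μ_s N = 0.09 × 52.403 = 4.716 N and acts up the slope.
Equilibrium along the incline: F + μ_s N = mg sin 25°, so F = 24.436 − 4.716 = 19.720 N.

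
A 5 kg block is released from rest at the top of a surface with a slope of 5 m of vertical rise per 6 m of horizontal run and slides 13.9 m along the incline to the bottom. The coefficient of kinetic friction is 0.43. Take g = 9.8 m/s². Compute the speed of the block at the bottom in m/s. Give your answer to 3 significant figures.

9.19 m/s

The weight component along the incline is mg sin 39.81° = 31.369 N and the normal force is N = mg cos 39.81° = 37.643 N.
Friction up the slope is f = μN = 0.43 × 37.643 = 16.186 N, so the net downslope force is 31.369 − 16.186 = 15.183 N and a = 15.183 / 5 = 3.0366 m/s².
Starting from rest over a distance of 13.9 m, v² = 2aL = 2 × 3.0366 × 13.9 = 84.4175, so v = 9.1879 m/s.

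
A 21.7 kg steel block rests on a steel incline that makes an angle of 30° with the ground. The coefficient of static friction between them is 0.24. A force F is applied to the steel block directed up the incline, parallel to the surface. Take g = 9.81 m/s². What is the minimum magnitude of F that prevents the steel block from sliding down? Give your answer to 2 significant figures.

62 N

The normal force is N = mg cos 30° = 184.357 N. With F at its minimum the steel block is on the verge of sliding down, so static friction is at its maximum μ_s N = 0.24 × 184.357 = 44.246 N and acts up the slope.
Equilibrium along the incline: F + μ_s N = mg sin 30°, so F = 106.438 − 44.246 = 62.192 N.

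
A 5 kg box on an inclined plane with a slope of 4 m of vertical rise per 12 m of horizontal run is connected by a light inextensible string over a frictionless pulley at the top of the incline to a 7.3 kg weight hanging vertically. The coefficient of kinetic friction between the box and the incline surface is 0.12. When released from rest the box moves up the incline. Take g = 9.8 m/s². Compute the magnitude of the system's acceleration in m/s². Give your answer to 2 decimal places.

4.10 m/s²

For the box on the incline: the weight component along the slope is m₁g sin 18.43° = 5 × 9.8 × 0.3162 = 15.494 N and the normal force is N = m₁g cos 18.43° = 46.485 N.
Kinetic friction opposes the box's motion up the incline: f = μN = 0.12 × 46.485 = 5.578 N acting down the slope.
Newton's second law for the box (up-slope positive): T − 15.494 − 5.578 = 5 a. For the hanging weight (downward positive): 7.3 × 9.8 − T = 7.3 a.
Adding the two equations eliminates T: 50.468 = 12.3 a, so a = 4.1031 m/s².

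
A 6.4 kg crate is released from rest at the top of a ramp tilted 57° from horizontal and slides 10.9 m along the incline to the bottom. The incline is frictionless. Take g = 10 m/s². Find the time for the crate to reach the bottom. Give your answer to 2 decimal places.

1.61 s

The weight component along the incline is mg sin 57° = 53.675 N and the normal force is N = mg cos 57° = 34.857 N.
With no friction, a = g sin 57° = 8.3867 m/s².
Starting from rest, L = ½at², so t = √(2L/a) = √(2 × 10.9 / 8.3867) = 1.6123 s.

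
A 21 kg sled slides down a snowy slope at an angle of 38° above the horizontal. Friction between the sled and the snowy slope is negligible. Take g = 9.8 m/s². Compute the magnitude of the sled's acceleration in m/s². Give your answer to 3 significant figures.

Resolving the weight along the incline: the component pulling the sled down the slope is mg sin 38° = 21 × 9.8 × 0.6157 = 126.711 N, and the normal force is N = mg cos 38° = 21 × 9.8 × 0.7880 = 162.170 N.
With no friction the net force along the incline is 126.711 N, so a = g sin 38° = 126.711 / 21 = 6.0339 m/s².

6.03 m/s²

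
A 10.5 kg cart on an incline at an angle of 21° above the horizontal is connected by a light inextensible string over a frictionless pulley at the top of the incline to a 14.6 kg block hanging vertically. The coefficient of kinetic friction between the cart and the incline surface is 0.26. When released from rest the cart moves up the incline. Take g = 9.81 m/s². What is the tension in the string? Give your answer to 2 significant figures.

96 N

For the cart on the incline: the weight component along the slope is m₁g sin 21° = 10.5 × 9.81 × 0.3584 = 36.917 N and the normal force is N = m₁g cos 21° = 96.163 N.
Kinetic friction opposes the cart's motion up the incline: f = μN = 0.26 × 96.163 = 25.002 N acting down the slope.
Newton's second law for the cart (up-slope positive): T − 36.917 − 25.002 = 10.5 a. For the hanging block (downward positive): 14.6 × 9.81 − T = 14.6 a.
Adding the two equations eliminates T: 81.307 = 25.1 a, so a = 3.2393 m/s².
Then from the hanging block's equation, T = 14.6 × (9.81 − 3.2393) = 95.932 N.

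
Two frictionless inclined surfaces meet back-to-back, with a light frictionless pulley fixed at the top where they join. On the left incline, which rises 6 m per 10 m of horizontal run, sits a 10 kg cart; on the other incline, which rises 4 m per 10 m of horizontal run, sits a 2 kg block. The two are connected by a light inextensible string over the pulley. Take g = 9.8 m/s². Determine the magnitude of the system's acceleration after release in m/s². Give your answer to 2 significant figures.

3.6 m/s²

Resolve each weight along its own incline: the 10 kg mass has component 10 × 9.8 × sin 30.96° = 50.421 N down its slope, and the 2 kg mass has 2 × 9.8 × sin 21.80° = 7.279 N down its slope.
The 10 kg side's 50.421 N exceeds the other side's 7.279 N, so that mass slides down and the 2 kg mass slides up. Taking that direction as positive, Newton's second law for the whole system gives 50.421 − 7.279 = (10 + 2) a, so a = 43.142 / 12 = 3.5952 m/s².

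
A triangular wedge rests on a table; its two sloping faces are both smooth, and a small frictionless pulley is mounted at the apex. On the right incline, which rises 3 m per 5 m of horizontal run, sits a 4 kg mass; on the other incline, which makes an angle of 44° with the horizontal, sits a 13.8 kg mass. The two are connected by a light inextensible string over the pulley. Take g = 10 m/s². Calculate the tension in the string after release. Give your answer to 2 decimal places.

37.50 N

Resolve each weight along its own incline: the 4 kg mass has component 4 × 10 × sin 30.96° = 20.580 N down its slope, and the 13.8 kg mass has 13.8 × 10 × sin 44° = 95.863 N down its slope.
The 13.8 kg side's 95.863 N exceeds the other side's 20.580 N, so that mass slides down and the 4 kg mass slides up. Taking that direction as positive, Newton's second law for the whole system gives 95.863 − 20.580 = (4 + 13.8) a, so a = 75.283 / 17.8 = 4.2294 m/s².
For the 4 kg mass (up-slope positive): T − 20.580 = 4 × 4.2294, so T = 37.498 N.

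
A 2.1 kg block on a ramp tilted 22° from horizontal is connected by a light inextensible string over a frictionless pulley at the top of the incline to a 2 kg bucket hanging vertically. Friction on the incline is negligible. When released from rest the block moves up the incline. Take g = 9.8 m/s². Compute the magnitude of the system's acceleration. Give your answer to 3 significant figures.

2.90 m/s²

For the block on the incline: the weight component along the slope is m₁g sin 22° = 2.1 × 9.8 × 0.3746 = 7.709 N and the normal force is N = m₁g cos 22° = 19.081 N.
Newton's second law for the block (up-slope positive): T − 7.709 = 2.1 a. For the hanging bucket (downward positive): 2 × 9.8 − T = 2 a.
Adding the two equations eliminates T: 11.891 = 4.1 a, so a = 2.9002 m/s².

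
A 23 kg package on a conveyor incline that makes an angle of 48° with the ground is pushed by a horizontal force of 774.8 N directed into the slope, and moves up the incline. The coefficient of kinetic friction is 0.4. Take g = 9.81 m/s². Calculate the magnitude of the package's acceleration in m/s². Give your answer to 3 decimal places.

The horizontal push has components F cos 48° = 774.8 × 0.6691 = 518.419 N up the incline and F sin 48° = 774.8 × 0.7431 = 575.754 N pressing into the surface.
The normal force is therefore N = mg cos 48° + F sin 48° = 150.969 + 575.754 = 726.723 N, and kinetic friction down the slope is μN = 0.4 × 726.723 = 290.689 N.
Along the incline: F cos 48° − mg sin 48° − μN = ma, so 518.419 − 167.666 − 290.689 = 23 a, giving a = 2.6115 m/s².

2.611 m/s²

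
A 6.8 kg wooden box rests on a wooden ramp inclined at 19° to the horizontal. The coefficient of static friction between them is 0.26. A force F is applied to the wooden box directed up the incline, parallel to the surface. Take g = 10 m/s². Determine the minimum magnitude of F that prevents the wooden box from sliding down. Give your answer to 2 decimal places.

The normal force is N = mg cos 19° = 64.295 N. With F at its minimum the wooden box is on the verge of sliding down, so static friction is at its maximum μ_s N = 0.26 × 64.295 = 16.717 N and acts up the slope.
Equilibrium along the incline: F + μ_s N = mg sin 19°, so F = 22.139 − 16.717 = 5.422 N.

5.42 N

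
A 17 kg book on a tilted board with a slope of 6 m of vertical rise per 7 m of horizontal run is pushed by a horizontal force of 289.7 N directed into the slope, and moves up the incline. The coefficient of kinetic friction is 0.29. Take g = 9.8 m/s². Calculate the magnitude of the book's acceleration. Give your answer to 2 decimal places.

1.19 m/s²

The horizontal push has components F cos 40.60° = 289.7 × 0.7593 = 219.969 N up the incline and F sin 40.60° = 289.7 × 0.6508 = 188.537 N pressing into the surface.
The normal force is therefore N = mg cos 40.60° + F sin 40.60° = 126.499 + 188.537 = 315.036 N, and kinetic friction down the slope is μN = 0.29 × 315.036 = 91.360 N.
Along the incline: F cos 40.60° − mg sin 40.60° − μN = ma, so 219.969 − 108.423 − 91.360 = 17 a, giving a = 1.1874 m/s².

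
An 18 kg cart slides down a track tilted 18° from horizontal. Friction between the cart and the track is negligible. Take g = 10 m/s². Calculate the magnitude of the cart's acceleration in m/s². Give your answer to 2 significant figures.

Resolving the weight along the incline: the component pulling the cart down the slope is mg sin 18° = 18 × 10 × 0.3090 = 55.620 N, and the normal force is N = mg cos 18° = 18 × 10 × 0.9511 = 171.198 N.
With no friction the net force along the incline is 55.620 N, so a = g sin 18° = 55.620 / 18 = 3.0900 m/s².

3.1 m/s²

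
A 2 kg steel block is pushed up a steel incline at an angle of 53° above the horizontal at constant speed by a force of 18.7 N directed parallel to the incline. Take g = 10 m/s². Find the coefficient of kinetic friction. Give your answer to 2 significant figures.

0.23

At constant speed ΣF = 0 along the incline. The applied 18.7 N acts up the slope; the weight component mg sin 53° = 15.973 N and kinetic friction μN both act down the slope.
So 18.7 = 15.973 + μ × 12.036, giving μ = (18.7 − 15.973) / 12.036 = 0.2266.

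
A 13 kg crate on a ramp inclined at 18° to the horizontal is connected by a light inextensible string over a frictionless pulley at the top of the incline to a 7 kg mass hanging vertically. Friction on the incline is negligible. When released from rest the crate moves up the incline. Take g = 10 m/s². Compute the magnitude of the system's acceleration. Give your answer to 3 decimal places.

1.491 m/s²

For the crate on the incline: the weight component along the slope is m₁g sin 18° = 13 × 10 × 0.3090 = 40.170 N and the normal force is N = m₁g cos 18° = 123.637 N.
Newton's second law for the crate (up-slope positive): T − 40.170 = 13 a. For the hanging mass (downward positive): 7 × 10 − T = 7 a.
Adding the two equations eliminates T: 29.830 = 20 a, so a = 1.4915 m/s².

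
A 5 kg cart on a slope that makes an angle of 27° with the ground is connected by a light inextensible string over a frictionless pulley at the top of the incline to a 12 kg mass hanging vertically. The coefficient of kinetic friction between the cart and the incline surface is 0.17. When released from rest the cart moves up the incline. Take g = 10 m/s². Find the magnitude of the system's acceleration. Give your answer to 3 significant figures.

5.28 m/s²

For the cart on the incline: the weight component along the slope is m₁g sin 27° = 5 × 10 × 0.4540 = 22.700 N and the normal force is N = m₁g cos 27° = 44.550 N.
Kinetic friction opposes the cart's motion up the incline: f = μN = 0.17 × 44.550 = 7.574 N acting down the slope.
Newton's second law for the cart (up-slope positive): T − 22.700 − 7.574 = 5 a. For the hanging mass (downward positive): 12 × 10 − T = 12 a.
Adding the two equations eliminates T: 89.726 = 17 a, so a = 5.2780 m/s².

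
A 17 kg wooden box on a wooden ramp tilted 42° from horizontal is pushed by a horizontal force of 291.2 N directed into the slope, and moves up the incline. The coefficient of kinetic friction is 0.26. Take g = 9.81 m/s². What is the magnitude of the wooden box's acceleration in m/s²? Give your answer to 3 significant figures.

The horizontal push has components F cos 42° = 291.2 × 0.7431 = 216.391 N up the incline and F sin 42° = 291.2 × 0.6691 = 194.842 N pressing into the surface.
The normal force is therefore N = mg cos 42° + F sin 42° = 123.927 + 194.842 = 318.769 N, and kinetic friction down the slope is μN = 0.26 × 318.769 = 82.880 N.
Along the incline: F cos 42° − mg sin 42° − μN = ma, so 216.391 − 111.586 − 82.880 = 17 a, giving a = 1.2897 m/s².

1.29 m/s²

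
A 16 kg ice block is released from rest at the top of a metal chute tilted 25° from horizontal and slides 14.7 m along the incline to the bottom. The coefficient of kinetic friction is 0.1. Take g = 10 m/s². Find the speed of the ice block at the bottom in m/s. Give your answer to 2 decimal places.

9.88 m/s

The weight component along the incline is mg sin 25° = 67.619 N and the normal force is N = mg cos 25° = 145.009 N.
Friction up the slope is f = μN = 0.1 × 145.009 = 14.501 N, so the net downslope force is 67.619 − 14.501 = 53.118 N and a = 53.118 / 16 = 3.3199 m/s².
Starting from rest over a distance of 14.7 m, v² = 2aL = 2 × 3.3199 × 14.7 = 97.6051, so v = 9.8795 m/s.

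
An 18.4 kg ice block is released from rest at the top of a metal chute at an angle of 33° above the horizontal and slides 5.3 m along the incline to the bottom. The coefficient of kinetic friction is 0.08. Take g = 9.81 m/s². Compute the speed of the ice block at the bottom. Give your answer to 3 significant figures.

7.05 m/s

The weight component along the incline is mg sin 33° = 98.310 N and the normal force is N = mg cos 33° = 151.383 N.
Friction up the slope is f = μN = 0.08 × 151.383 = 12.111 N, so the net downslope force is 98.310 − 12.111 = 86.199 N and a = 86.199 / 18.4 = 4.6847 m/s².
Starting from rest over a distance of 5.3 m, v² = 2aL = 2 × 4.6847 × 5.3 = 49.6578, so v = 7.0468 m/s.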